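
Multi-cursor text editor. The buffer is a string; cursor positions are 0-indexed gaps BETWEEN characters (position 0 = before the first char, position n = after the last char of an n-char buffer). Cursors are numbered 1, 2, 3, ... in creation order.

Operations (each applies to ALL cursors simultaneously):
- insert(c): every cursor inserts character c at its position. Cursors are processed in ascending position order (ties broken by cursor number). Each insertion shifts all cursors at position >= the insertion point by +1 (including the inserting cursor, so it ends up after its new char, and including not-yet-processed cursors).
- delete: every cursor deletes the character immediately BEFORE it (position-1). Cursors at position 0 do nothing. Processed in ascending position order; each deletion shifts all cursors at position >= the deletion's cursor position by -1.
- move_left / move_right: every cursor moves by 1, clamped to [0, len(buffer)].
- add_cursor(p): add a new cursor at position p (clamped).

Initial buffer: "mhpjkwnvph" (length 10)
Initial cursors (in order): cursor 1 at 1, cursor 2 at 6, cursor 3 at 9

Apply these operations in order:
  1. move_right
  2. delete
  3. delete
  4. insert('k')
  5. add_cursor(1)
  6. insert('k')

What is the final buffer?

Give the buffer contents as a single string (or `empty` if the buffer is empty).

Answer: kkkpjkkkvkk

Derivation:
After op 1 (move_right): buffer="mhpjkwnvph" (len 10), cursors c1@2 c2@7 c3@10, authorship ..........
After op 2 (delete): buffer="mpjkwvp" (len 7), cursors c1@1 c2@5 c3@7, authorship .......
After op 3 (delete): buffer="pjkv" (len 4), cursors c1@0 c2@3 c3@4, authorship ....
After op 4 (insert('k')): buffer="kpjkkvk" (len 7), cursors c1@1 c2@5 c3@7, authorship 1...2.3
After op 5 (add_cursor(1)): buffer="kpjkkvk" (len 7), cursors c1@1 c4@1 c2@5 c3@7, authorship 1...2.3
After op 6 (insert('k')): buffer="kkkpjkkkvkk" (len 11), cursors c1@3 c4@3 c2@8 c3@11, authorship 114...22.33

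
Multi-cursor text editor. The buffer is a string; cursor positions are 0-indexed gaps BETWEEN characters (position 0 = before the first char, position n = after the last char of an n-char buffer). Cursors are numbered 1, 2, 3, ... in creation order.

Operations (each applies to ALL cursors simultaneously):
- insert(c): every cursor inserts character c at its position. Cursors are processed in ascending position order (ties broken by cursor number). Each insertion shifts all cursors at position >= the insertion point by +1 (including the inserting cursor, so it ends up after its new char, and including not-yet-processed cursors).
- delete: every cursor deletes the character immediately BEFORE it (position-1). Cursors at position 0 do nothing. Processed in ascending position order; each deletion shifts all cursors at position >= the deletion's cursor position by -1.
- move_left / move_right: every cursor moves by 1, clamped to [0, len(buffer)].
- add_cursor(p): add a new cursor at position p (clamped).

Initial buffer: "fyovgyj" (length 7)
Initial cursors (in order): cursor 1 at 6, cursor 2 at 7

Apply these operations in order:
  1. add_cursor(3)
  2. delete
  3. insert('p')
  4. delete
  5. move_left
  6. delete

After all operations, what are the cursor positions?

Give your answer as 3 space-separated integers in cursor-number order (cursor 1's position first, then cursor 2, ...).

After op 1 (add_cursor(3)): buffer="fyovgyj" (len 7), cursors c3@3 c1@6 c2@7, authorship .......
After op 2 (delete): buffer="fyvg" (len 4), cursors c3@2 c1@4 c2@4, authorship ....
After op 3 (insert('p')): buffer="fypvgpp" (len 7), cursors c3@3 c1@7 c2@7, authorship ..3..12
After op 4 (delete): buffer="fyvg" (len 4), cursors c3@2 c1@4 c2@4, authorship ....
After op 5 (move_left): buffer="fyvg" (len 4), cursors c3@1 c1@3 c2@3, authorship ....
After op 6 (delete): buffer="g" (len 1), cursors c1@0 c2@0 c3@0, authorship .

Answer: 0 0 0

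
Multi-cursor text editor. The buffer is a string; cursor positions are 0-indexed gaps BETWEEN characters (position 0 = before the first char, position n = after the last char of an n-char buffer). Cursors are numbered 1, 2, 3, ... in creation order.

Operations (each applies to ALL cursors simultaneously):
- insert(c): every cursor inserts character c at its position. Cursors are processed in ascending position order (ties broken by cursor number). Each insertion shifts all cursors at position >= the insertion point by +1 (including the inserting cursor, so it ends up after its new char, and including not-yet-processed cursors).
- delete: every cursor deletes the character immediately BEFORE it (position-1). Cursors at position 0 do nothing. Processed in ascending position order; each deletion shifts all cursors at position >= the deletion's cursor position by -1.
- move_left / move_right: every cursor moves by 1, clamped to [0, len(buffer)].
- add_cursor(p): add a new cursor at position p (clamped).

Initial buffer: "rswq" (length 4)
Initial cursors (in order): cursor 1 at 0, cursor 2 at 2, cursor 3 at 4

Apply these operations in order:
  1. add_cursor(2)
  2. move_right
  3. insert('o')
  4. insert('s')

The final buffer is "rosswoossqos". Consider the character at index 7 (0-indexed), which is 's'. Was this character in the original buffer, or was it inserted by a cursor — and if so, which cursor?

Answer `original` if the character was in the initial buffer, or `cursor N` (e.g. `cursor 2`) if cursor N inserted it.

Answer: cursor 2

Derivation:
After op 1 (add_cursor(2)): buffer="rswq" (len 4), cursors c1@0 c2@2 c4@2 c3@4, authorship ....
After op 2 (move_right): buffer="rswq" (len 4), cursors c1@1 c2@3 c4@3 c3@4, authorship ....
After op 3 (insert('o')): buffer="roswooqo" (len 8), cursors c1@2 c2@6 c4@6 c3@8, authorship .1..24.3
After op 4 (insert('s')): buffer="rosswoossqos" (len 12), cursors c1@3 c2@9 c4@9 c3@12, authorship .11..2424.33
Authorship (.=original, N=cursor N): . 1 1 . . 2 4 2 4 . 3 3
Index 7: author = 2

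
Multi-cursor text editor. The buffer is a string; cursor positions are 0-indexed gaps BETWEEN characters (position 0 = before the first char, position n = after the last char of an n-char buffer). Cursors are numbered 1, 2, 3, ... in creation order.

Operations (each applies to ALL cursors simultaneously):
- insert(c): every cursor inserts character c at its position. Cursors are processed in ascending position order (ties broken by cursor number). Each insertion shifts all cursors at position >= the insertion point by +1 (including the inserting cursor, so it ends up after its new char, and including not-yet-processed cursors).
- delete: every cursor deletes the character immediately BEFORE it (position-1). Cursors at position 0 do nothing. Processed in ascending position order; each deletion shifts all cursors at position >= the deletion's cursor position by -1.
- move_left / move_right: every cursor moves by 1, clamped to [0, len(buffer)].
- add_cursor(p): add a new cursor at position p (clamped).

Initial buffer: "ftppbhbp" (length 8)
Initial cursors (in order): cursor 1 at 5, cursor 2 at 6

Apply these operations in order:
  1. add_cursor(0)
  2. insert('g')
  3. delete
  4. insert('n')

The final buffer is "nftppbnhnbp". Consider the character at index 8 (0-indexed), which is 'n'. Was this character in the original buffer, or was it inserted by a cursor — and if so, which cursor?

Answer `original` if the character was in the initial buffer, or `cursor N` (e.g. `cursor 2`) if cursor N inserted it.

Answer: cursor 2

Derivation:
After op 1 (add_cursor(0)): buffer="ftppbhbp" (len 8), cursors c3@0 c1@5 c2@6, authorship ........
After op 2 (insert('g')): buffer="gftppbghgbp" (len 11), cursors c3@1 c1@7 c2@9, authorship 3.....1.2..
After op 3 (delete): buffer="ftppbhbp" (len 8), cursors c3@0 c1@5 c2@6, authorship ........
After op 4 (insert('n')): buffer="nftppbnhnbp" (len 11), cursors c3@1 c1@7 c2@9, authorship 3.....1.2..
Authorship (.=original, N=cursor N): 3 . . . . . 1 . 2 . .
Index 8: author = 2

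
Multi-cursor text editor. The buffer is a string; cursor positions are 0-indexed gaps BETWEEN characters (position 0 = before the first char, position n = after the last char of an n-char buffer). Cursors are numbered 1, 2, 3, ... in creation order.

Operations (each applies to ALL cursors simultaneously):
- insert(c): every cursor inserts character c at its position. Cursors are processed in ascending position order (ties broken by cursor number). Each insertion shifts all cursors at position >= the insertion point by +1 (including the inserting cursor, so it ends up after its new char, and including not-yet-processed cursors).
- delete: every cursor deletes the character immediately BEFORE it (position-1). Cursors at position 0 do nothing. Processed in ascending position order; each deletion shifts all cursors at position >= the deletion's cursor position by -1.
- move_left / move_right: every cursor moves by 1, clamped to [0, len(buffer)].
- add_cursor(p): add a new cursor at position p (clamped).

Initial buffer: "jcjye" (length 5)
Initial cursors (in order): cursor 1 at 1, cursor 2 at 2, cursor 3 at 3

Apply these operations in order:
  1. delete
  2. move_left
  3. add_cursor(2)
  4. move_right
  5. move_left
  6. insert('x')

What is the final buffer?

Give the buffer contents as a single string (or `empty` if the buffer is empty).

Answer: xxxyxe

Derivation:
After op 1 (delete): buffer="ye" (len 2), cursors c1@0 c2@0 c3@0, authorship ..
After op 2 (move_left): buffer="ye" (len 2), cursors c1@0 c2@0 c3@0, authorship ..
After op 3 (add_cursor(2)): buffer="ye" (len 2), cursors c1@0 c2@0 c3@0 c4@2, authorship ..
After op 4 (move_right): buffer="ye" (len 2), cursors c1@1 c2@1 c3@1 c4@2, authorship ..
After op 5 (move_left): buffer="ye" (len 2), cursors c1@0 c2@0 c3@0 c4@1, authorship ..
After op 6 (insert('x')): buffer="xxxyxe" (len 6), cursors c1@3 c2@3 c3@3 c4@5, authorship 123.4.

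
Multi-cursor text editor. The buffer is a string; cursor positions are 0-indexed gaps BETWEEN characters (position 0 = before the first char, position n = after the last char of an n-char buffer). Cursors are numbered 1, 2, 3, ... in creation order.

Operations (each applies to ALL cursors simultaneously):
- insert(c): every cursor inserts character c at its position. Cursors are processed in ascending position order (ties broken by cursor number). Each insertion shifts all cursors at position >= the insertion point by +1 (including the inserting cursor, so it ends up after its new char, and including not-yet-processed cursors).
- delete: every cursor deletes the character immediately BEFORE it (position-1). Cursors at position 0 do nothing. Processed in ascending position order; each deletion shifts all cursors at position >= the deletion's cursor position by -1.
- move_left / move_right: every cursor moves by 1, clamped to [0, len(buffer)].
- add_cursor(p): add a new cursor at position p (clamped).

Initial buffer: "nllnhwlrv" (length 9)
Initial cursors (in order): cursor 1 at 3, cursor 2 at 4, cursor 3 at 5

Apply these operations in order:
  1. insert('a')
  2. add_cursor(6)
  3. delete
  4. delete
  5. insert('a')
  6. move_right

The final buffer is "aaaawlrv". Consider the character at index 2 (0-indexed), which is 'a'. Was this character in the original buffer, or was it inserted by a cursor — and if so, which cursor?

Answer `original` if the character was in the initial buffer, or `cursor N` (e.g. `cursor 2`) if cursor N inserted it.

After op 1 (insert('a')): buffer="nllanahawlrv" (len 12), cursors c1@4 c2@6 c3@8, authorship ...1.2.3....
After op 2 (add_cursor(6)): buffer="nllanahawlrv" (len 12), cursors c1@4 c2@6 c4@6 c3@8, authorship ...1.2.3....
After op 3 (delete): buffer="nllhwlrv" (len 8), cursors c1@3 c2@3 c4@3 c3@4, authorship ........
After op 4 (delete): buffer="wlrv" (len 4), cursors c1@0 c2@0 c3@0 c4@0, authorship ....
After op 5 (insert('a')): buffer="aaaawlrv" (len 8), cursors c1@4 c2@4 c3@4 c4@4, authorship 1234....
After op 6 (move_right): buffer="aaaawlrv" (len 8), cursors c1@5 c2@5 c3@5 c4@5, authorship 1234....
Authorship (.=original, N=cursor N): 1 2 3 4 . . . .
Index 2: author = 3

Answer: cursor 3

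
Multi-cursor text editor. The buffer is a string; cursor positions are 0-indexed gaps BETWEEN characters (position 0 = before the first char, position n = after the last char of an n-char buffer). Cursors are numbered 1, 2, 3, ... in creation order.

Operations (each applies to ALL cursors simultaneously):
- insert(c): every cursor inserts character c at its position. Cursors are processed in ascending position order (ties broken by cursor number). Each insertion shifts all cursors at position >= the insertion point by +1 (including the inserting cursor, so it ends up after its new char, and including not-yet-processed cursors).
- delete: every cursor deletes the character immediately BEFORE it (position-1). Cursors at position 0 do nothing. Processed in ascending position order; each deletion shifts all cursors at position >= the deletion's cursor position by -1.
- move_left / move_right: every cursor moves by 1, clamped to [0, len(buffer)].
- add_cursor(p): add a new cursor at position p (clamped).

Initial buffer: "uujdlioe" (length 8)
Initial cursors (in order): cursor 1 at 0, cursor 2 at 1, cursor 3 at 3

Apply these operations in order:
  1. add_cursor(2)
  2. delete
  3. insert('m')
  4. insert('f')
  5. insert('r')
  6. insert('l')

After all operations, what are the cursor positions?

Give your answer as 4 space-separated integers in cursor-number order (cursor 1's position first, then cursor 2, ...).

Answer: 16 16 16 16

Derivation:
After op 1 (add_cursor(2)): buffer="uujdlioe" (len 8), cursors c1@0 c2@1 c4@2 c3@3, authorship ........
After op 2 (delete): buffer="dlioe" (len 5), cursors c1@0 c2@0 c3@0 c4@0, authorship .....
After op 3 (insert('m')): buffer="mmmmdlioe" (len 9), cursors c1@4 c2@4 c3@4 c4@4, authorship 1234.....
After op 4 (insert('f')): buffer="mmmmffffdlioe" (len 13), cursors c1@8 c2@8 c3@8 c4@8, authorship 12341234.....
After op 5 (insert('r')): buffer="mmmmffffrrrrdlioe" (len 17), cursors c1@12 c2@12 c3@12 c4@12, authorship 123412341234.....
After op 6 (insert('l')): buffer="mmmmffffrrrrlllldlioe" (len 21), cursors c1@16 c2@16 c3@16 c4@16, authorship 1234123412341234.....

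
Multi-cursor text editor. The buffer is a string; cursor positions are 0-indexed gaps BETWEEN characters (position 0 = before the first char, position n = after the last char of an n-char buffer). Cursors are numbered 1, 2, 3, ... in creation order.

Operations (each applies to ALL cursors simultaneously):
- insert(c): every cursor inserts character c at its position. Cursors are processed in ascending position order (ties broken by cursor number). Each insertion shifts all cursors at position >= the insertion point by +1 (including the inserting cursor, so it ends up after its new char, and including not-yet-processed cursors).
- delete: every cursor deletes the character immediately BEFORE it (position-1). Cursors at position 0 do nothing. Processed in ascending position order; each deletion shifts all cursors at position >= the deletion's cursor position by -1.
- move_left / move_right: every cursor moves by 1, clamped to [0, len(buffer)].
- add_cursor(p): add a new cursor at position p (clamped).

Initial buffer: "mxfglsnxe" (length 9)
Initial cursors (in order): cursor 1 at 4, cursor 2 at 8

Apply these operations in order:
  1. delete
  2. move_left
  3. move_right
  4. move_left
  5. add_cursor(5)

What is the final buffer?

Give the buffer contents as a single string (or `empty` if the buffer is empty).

Answer: mxflsne

Derivation:
After op 1 (delete): buffer="mxflsne" (len 7), cursors c1@3 c2@6, authorship .......
After op 2 (move_left): buffer="mxflsne" (len 7), cursors c1@2 c2@5, authorship .......
After op 3 (move_right): buffer="mxflsne" (len 7), cursors c1@3 c2@6, authorship .......
After op 4 (move_left): buffer="mxflsne" (len 7), cursors c1@2 c2@5, authorship .......
After op 5 (add_cursor(5)): buffer="mxflsne" (len 7), cursors c1@2 c2@5 c3@5, authorship .......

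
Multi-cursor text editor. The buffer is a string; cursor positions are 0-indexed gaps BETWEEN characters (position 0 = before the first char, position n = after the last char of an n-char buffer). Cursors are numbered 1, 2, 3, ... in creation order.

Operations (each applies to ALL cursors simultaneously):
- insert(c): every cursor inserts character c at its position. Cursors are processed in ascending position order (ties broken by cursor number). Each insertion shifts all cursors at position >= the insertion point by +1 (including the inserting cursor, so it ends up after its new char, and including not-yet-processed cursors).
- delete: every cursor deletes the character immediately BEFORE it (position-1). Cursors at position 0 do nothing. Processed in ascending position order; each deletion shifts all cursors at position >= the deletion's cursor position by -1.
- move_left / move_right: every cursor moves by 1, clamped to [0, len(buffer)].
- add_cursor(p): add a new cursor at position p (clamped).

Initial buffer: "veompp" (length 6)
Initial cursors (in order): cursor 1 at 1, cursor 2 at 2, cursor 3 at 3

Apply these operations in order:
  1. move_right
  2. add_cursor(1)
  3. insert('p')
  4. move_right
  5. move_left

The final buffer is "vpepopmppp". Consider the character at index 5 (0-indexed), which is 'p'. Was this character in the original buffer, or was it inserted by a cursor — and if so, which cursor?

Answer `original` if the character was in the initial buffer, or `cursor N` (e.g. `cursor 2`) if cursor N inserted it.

After op 1 (move_right): buffer="veompp" (len 6), cursors c1@2 c2@3 c3@4, authorship ......
After op 2 (add_cursor(1)): buffer="veompp" (len 6), cursors c4@1 c1@2 c2@3 c3@4, authorship ......
After op 3 (insert('p')): buffer="vpepopmppp" (len 10), cursors c4@2 c1@4 c2@6 c3@8, authorship .4.1.2.3..
After op 4 (move_right): buffer="vpepopmppp" (len 10), cursors c4@3 c1@5 c2@7 c3@9, authorship .4.1.2.3..
After op 5 (move_left): buffer="vpepopmppp" (len 10), cursors c4@2 c1@4 c2@6 c3@8, authorship .4.1.2.3..
Authorship (.=original, N=cursor N): . 4 . 1 . 2 . 3 . .
Index 5: author = 2

Answer: cursor 2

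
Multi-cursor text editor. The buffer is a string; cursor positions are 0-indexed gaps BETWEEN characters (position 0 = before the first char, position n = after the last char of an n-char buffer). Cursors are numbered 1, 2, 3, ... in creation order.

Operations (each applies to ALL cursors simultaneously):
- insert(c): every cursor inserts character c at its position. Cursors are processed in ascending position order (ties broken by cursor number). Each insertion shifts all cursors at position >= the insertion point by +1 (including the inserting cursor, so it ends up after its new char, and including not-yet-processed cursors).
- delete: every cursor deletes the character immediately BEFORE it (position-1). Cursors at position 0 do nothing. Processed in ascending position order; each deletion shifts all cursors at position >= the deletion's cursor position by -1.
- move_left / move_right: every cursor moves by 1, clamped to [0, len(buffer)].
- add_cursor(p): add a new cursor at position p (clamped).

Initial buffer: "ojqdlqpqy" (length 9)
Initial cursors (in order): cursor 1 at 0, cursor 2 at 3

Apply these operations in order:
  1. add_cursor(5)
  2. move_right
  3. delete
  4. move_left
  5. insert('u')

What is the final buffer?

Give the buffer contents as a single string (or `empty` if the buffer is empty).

After op 1 (add_cursor(5)): buffer="ojqdlqpqy" (len 9), cursors c1@0 c2@3 c3@5, authorship .........
After op 2 (move_right): buffer="ojqdlqpqy" (len 9), cursors c1@1 c2@4 c3@6, authorship .........
After op 3 (delete): buffer="jqlpqy" (len 6), cursors c1@0 c2@2 c3@3, authorship ......
After op 4 (move_left): buffer="jqlpqy" (len 6), cursors c1@0 c2@1 c3@2, authorship ......
After op 5 (insert('u')): buffer="ujuqulpqy" (len 9), cursors c1@1 c2@3 c3@5, authorship 1.2.3....

Answer: ujuqulpqy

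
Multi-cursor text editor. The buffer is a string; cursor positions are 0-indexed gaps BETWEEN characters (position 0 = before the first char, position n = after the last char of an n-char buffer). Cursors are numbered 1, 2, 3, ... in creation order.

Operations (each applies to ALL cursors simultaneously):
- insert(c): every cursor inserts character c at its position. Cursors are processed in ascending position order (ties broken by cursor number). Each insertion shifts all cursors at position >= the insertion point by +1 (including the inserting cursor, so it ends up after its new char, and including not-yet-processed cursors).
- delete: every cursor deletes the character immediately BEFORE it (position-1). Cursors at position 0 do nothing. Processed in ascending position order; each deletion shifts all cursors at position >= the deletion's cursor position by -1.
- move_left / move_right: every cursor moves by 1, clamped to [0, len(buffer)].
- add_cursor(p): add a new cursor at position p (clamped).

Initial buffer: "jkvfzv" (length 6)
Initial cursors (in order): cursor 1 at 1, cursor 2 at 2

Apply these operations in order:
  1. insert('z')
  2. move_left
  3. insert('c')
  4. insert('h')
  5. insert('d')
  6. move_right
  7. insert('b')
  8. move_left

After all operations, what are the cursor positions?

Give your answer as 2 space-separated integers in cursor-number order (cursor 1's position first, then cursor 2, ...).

After op 1 (insert('z')): buffer="jzkzvfzv" (len 8), cursors c1@2 c2@4, authorship .1.2....
After op 2 (move_left): buffer="jzkzvfzv" (len 8), cursors c1@1 c2@3, authorship .1.2....
After op 3 (insert('c')): buffer="jczkczvfzv" (len 10), cursors c1@2 c2@5, authorship .11.22....
After op 4 (insert('h')): buffer="jchzkchzvfzv" (len 12), cursors c1@3 c2@7, authorship .111.222....
After op 5 (insert('d')): buffer="jchdzkchdzvfzv" (len 14), cursors c1@4 c2@9, authorship .1111.2222....
After op 6 (move_right): buffer="jchdzkchdzvfzv" (len 14), cursors c1@5 c2@10, authorship .1111.2222....
After op 7 (insert('b')): buffer="jchdzbkchdzbvfzv" (len 16), cursors c1@6 c2@12, authorship .11111.22222....
After op 8 (move_left): buffer="jchdzbkchdzbvfzv" (len 16), cursors c1@5 c2@11, authorship .11111.22222....

Answer: 5 11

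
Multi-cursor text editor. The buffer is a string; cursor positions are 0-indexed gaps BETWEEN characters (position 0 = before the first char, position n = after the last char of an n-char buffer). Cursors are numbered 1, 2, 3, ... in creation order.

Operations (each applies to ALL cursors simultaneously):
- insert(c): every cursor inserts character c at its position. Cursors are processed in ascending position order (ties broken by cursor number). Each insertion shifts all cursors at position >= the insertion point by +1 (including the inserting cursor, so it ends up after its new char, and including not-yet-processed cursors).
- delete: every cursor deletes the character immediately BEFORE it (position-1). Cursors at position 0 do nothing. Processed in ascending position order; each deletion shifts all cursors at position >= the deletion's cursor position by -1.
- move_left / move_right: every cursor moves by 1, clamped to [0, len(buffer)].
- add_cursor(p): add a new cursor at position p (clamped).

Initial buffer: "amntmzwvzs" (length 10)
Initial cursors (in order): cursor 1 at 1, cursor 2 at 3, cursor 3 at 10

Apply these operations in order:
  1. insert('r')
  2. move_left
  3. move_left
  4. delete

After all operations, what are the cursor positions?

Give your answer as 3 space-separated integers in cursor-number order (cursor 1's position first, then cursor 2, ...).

After op 1 (insert('r')): buffer="armnrtmzwvzsr" (len 13), cursors c1@2 c2@5 c3@13, authorship .1..2.......3
After op 2 (move_left): buffer="armnrtmzwvzsr" (len 13), cursors c1@1 c2@4 c3@12, authorship .1..2.......3
After op 3 (move_left): buffer="armnrtmzwvzsr" (len 13), cursors c1@0 c2@3 c3@11, authorship .1..2.......3
After op 4 (delete): buffer="arnrtmzwvsr" (len 11), cursors c1@0 c2@2 c3@9, authorship .1.2......3

Answer: 0 2 9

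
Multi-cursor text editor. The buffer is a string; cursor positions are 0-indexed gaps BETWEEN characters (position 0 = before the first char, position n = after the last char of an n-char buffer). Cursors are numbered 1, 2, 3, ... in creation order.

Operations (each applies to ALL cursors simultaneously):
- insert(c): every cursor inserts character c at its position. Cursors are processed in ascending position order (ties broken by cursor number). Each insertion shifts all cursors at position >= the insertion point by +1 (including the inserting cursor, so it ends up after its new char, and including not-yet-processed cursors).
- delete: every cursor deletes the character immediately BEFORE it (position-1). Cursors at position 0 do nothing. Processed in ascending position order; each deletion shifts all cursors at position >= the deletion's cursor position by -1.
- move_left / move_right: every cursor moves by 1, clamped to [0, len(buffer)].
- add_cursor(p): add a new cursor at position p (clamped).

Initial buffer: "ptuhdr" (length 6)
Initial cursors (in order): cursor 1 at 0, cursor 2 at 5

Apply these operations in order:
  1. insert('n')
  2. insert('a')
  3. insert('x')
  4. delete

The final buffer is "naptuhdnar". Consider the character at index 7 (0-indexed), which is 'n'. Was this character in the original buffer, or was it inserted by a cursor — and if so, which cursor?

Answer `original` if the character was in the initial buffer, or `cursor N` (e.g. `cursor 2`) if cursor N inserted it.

Answer: cursor 2

Derivation:
After op 1 (insert('n')): buffer="nptuhdnr" (len 8), cursors c1@1 c2@7, authorship 1.....2.
After op 2 (insert('a')): buffer="naptuhdnar" (len 10), cursors c1@2 c2@9, authorship 11.....22.
After op 3 (insert('x')): buffer="naxptuhdnaxr" (len 12), cursors c1@3 c2@11, authorship 111.....222.
After op 4 (delete): buffer="naptuhdnar" (len 10), cursors c1@2 c2@9, authorship 11.....22.
Authorship (.=original, N=cursor N): 1 1 . . . . . 2 2 .
Index 7: author = 2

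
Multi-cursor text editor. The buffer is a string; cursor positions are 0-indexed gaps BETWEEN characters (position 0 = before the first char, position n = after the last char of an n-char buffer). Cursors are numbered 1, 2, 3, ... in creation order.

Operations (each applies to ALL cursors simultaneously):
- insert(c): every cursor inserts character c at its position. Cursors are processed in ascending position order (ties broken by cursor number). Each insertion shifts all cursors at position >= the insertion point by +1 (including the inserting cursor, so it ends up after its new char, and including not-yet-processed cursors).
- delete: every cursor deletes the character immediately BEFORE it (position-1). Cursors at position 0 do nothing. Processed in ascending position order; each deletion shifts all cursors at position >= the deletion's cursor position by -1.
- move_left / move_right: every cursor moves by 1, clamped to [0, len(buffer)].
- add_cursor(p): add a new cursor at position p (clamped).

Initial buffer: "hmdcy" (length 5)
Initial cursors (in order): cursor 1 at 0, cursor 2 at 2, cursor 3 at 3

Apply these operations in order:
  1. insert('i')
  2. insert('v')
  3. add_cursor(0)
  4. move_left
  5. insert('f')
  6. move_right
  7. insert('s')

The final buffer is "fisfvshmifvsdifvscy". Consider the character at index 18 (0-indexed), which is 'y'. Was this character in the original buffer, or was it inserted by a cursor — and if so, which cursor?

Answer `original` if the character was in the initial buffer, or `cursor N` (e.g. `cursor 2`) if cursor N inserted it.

Answer: original

Derivation:
After op 1 (insert('i')): buffer="ihmidicy" (len 8), cursors c1@1 c2@4 c3@6, authorship 1..2.3..
After op 2 (insert('v')): buffer="ivhmivdivcy" (len 11), cursors c1@2 c2@6 c3@9, authorship 11..22.33..
After op 3 (add_cursor(0)): buffer="ivhmivdivcy" (len 11), cursors c4@0 c1@2 c2@6 c3@9, authorship 11..22.33..
After op 4 (move_left): buffer="ivhmivdivcy" (len 11), cursors c4@0 c1@1 c2@5 c3@8, authorship 11..22.33..
After op 5 (insert('f')): buffer="fifvhmifvdifvcy" (len 15), cursors c4@1 c1@3 c2@8 c3@12, authorship 4111..222.333..
After op 6 (move_right): buffer="fifvhmifvdifvcy" (len 15), cursors c4@2 c1@4 c2@9 c3@13, authorship 4111..222.333..
After op 7 (insert('s')): buffer="fisfvshmifvsdifvscy" (len 19), cursors c4@3 c1@6 c2@12 c3@17, authorship 414111..2222.3333..
Authorship (.=original, N=cursor N): 4 1 4 1 1 1 . . 2 2 2 2 . 3 3 3 3 . .
Index 18: author = original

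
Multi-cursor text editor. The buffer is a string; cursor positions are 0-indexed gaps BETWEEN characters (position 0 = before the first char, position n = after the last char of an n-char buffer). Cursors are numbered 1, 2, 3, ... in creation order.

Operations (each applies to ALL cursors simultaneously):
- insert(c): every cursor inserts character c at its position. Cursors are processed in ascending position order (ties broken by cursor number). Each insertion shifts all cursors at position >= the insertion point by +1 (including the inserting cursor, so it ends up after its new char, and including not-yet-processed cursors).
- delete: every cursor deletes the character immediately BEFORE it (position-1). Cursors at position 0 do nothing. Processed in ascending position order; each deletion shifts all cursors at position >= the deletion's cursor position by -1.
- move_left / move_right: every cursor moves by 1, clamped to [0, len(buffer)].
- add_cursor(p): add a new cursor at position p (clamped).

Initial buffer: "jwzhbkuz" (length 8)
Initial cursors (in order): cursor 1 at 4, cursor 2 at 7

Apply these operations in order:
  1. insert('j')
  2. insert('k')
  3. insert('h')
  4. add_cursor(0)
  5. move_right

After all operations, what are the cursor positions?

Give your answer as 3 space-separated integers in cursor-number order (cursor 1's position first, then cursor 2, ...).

After op 1 (insert('j')): buffer="jwzhjbkujz" (len 10), cursors c1@5 c2@9, authorship ....1...2.
After op 2 (insert('k')): buffer="jwzhjkbkujkz" (len 12), cursors c1@6 c2@11, authorship ....11...22.
After op 3 (insert('h')): buffer="jwzhjkhbkujkhz" (len 14), cursors c1@7 c2@13, authorship ....111...222.
After op 4 (add_cursor(0)): buffer="jwzhjkhbkujkhz" (len 14), cursors c3@0 c1@7 c2@13, authorship ....111...222.
After op 5 (move_right): buffer="jwzhjkhbkujkhz" (len 14), cursors c3@1 c1@8 c2@14, authorship ....111...222.

Answer: 8 14 1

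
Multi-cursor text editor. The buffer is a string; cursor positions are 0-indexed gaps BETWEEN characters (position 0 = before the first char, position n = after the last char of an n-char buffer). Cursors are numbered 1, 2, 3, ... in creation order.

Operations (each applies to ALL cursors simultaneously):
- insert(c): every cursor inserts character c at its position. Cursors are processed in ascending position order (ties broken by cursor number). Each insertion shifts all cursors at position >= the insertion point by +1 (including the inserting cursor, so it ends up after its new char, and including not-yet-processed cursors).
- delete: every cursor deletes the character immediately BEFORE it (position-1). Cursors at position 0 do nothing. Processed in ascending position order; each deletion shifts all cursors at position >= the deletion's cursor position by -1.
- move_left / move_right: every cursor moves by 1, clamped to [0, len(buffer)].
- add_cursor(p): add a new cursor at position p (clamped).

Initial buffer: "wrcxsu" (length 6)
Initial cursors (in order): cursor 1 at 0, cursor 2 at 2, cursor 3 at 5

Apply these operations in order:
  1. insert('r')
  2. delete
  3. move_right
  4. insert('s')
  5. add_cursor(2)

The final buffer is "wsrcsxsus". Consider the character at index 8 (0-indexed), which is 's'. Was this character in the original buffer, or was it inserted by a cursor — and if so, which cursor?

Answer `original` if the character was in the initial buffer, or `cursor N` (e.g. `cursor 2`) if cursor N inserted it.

Answer: cursor 3

Derivation:
After op 1 (insert('r')): buffer="rwrrcxsru" (len 9), cursors c1@1 c2@4 c3@8, authorship 1..2...3.
After op 2 (delete): buffer="wrcxsu" (len 6), cursors c1@0 c2@2 c3@5, authorship ......
After op 3 (move_right): buffer="wrcxsu" (len 6), cursors c1@1 c2@3 c3@6, authorship ......
After op 4 (insert('s')): buffer="wsrcsxsus" (len 9), cursors c1@2 c2@5 c3@9, authorship .1..2...3
After op 5 (add_cursor(2)): buffer="wsrcsxsus" (len 9), cursors c1@2 c4@2 c2@5 c3@9, authorship .1..2...3
Authorship (.=original, N=cursor N): . 1 . . 2 . . . 3
Index 8: author = 3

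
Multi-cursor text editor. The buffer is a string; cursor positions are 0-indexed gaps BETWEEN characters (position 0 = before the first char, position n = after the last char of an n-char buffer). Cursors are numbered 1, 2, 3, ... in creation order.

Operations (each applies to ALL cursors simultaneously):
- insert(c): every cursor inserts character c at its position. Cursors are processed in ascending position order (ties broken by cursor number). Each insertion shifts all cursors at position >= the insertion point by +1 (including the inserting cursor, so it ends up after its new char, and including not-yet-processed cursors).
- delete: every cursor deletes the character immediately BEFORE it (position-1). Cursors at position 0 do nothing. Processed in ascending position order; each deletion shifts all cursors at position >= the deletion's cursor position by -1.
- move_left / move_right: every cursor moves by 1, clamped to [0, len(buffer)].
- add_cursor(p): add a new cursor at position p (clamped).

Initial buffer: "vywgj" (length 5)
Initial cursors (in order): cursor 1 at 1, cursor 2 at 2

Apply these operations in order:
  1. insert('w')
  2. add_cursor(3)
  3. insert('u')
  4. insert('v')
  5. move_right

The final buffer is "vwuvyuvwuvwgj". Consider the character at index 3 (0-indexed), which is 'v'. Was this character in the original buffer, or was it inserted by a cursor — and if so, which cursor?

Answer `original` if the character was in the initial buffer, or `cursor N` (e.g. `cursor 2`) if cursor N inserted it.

After op 1 (insert('w')): buffer="vwywwgj" (len 7), cursors c1@2 c2@4, authorship .1.2...
After op 2 (add_cursor(3)): buffer="vwywwgj" (len 7), cursors c1@2 c3@3 c2@4, authorship .1.2...
After op 3 (insert('u')): buffer="vwuyuwuwgj" (len 10), cursors c1@3 c3@5 c2@7, authorship .11.322...
After op 4 (insert('v')): buffer="vwuvyuvwuvwgj" (len 13), cursors c1@4 c3@7 c2@10, authorship .111.33222...
After op 5 (move_right): buffer="vwuvyuvwuvwgj" (len 13), cursors c1@5 c3@8 c2@11, authorship .111.33222...
Authorship (.=original, N=cursor N): . 1 1 1 . 3 3 2 2 2 . . .
Index 3: author = 1

Answer: cursor 1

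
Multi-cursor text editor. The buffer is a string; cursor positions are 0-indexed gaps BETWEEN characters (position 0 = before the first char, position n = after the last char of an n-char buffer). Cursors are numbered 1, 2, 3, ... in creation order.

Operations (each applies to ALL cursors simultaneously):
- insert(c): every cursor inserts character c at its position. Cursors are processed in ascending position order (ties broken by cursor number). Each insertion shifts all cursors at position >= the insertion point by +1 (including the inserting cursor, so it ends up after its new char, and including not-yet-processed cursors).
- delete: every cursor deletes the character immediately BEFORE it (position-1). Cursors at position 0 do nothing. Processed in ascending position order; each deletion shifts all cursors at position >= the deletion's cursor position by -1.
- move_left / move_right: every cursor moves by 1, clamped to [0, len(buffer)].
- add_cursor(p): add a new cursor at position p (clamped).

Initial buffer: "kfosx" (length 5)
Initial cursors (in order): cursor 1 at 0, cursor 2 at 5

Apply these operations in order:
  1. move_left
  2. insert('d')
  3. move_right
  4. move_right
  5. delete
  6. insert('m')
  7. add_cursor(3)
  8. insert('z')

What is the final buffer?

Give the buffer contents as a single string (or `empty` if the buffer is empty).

Answer: dkmzzosdmz

Derivation:
After op 1 (move_left): buffer="kfosx" (len 5), cursors c1@0 c2@4, authorship .....
After op 2 (insert('d')): buffer="dkfosdx" (len 7), cursors c1@1 c2@6, authorship 1....2.
After op 3 (move_right): buffer="dkfosdx" (len 7), cursors c1@2 c2@7, authorship 1....2.
After op 4 (move_right): buffer="dkfosdx" (len 7), cursors c1@3 c2@7, authorship 1....2.
After op 5 (delete): buffer="dkosd" (len 5), cursors c1@2 c2@5, authorship 1...2
After op 6 (insert('m')): buffer="dkmosdm" (len 7), cursors c1@3 c2@7, authorship 1.1..22
After op 7 (add_cursor(3)): buffer="dkmosdm" (len 7), cursors c1@3 c3@3 c2@7, authorship 1.1..22
After op 8 (insert('z')): buffer="dkmzzosdmz" (len 10), cursors c1@5 c3@5 c2@10, authorship 1.113..222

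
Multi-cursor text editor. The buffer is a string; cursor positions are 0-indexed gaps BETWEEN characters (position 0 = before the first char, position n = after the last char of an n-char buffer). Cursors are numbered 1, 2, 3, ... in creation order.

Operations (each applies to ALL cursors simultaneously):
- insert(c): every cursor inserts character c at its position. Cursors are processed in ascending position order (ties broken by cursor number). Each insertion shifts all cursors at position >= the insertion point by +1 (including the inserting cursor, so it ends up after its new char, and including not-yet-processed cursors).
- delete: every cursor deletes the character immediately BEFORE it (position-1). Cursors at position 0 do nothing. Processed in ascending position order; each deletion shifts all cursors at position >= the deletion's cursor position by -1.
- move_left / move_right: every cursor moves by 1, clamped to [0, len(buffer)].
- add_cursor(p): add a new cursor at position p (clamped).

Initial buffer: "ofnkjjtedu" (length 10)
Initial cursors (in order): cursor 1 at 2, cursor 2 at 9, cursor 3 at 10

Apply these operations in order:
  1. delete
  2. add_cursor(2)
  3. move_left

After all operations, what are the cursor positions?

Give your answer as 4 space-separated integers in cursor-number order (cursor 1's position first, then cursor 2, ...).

After op 1 (delete): buffer="onkjjte" (len 7), cursors c1@1 c2@7 c3@7, authorship .......
After op 2 (add_cursor(2)): buffer="onkjjte" (len 7), cursors c1@1 c4@2 c2@7 c3@7, authorship .......
After op 3 (move_left): buffer="onkjjte" (len 7), cursors c1@0 c4@1 c2@6 c3@6, authorship .......

Answer: 0 6 6 1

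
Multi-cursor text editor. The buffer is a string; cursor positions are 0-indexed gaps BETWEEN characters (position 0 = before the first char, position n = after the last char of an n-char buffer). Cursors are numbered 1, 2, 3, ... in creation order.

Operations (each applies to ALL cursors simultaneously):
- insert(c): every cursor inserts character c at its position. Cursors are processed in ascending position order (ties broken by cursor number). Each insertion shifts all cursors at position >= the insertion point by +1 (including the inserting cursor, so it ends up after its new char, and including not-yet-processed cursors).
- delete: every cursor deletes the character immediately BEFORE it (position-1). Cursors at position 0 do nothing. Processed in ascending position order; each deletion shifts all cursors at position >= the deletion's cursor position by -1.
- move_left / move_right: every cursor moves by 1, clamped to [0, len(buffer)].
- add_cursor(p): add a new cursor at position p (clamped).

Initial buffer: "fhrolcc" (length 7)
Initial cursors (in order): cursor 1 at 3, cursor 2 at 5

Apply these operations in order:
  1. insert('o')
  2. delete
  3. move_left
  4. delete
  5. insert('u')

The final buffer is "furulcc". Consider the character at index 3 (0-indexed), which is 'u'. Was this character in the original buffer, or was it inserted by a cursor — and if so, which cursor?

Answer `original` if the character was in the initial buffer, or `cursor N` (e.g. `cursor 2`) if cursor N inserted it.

After op 1 (insert('o')): buffer="fhroolocc" (len 9), cursors c1@4 c2@7, authorship ...1..2..
After op 2 (delete): buffer="fhrolcc" (len 7), cursors c1@3 c2@5, authorship .......
After op 3 (move_left): buffer="fhrolcc" (len 7), cursors c1@2 c2@4, authorship .......
After op 4 (delete): buffer="frlcc" (len 5), cursors c1@1 c2@2, authorship .....
After op 5 (insert('u')): buffer="furulcc" (len 7), cursors c1@2 c2@4, authorship .1.2...
Authorship (.=original, N=cursor N): . 1 . 2 . . .
Index 3: author = 2

Answer: cursor 2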